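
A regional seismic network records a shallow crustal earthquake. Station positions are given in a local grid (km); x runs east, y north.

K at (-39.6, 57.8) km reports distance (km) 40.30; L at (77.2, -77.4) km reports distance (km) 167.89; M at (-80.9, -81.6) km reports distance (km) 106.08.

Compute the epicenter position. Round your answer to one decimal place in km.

-58.1 km east, 22.0 km north

Circle about each station: (x + 39.6)² + (y − 57.8)² = 40.30²; (x − 77.2)² + (y + 77.4)² = 167.89²; (x + 80.9)² + (y + 81.6)² = 106.08².
Subtracting the K equation from the L and M equations removes the quadratic terms:
233.6 x − 270.4 y = -19521.36
-82.6 x − 278.8 y = -1334.51
Solving the 2×2 system: x ≈ -58.1, y ≈ 22.0 km.
Check against K (with the unrounded x, y): √((x + 39.6)²+(y − 57.8)²) = 40.30 ≈ 40.30 km. ✓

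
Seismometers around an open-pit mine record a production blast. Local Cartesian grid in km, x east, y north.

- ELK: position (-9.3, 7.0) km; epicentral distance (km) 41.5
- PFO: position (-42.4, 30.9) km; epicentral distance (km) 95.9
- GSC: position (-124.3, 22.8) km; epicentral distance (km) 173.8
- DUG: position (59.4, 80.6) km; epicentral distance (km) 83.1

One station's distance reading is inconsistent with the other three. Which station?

Solve using three stations at a time. Using PFO, GSC, DUG (subtract circle equations pairwise → linear system) gives (x, y) ≈ (47.7, -1.5).
Distances from that point to each station vs reported:
  ELK: calculated 57.7 vs reported 41.5 → residual 16.2 km
  PFO: calculated 95.8 vs reported 95.9 → residual 0.1 km
  GSC: calculated 173.7 vs reported 173.8 → residual 0.1 km
  DUG: calculated 83.0 vs reported 83.1 → residual 0.1 km
PFO, GSC, DUG are mutually consistent (residuals ≈ 0); ELK is off by 16.2 km.

ELK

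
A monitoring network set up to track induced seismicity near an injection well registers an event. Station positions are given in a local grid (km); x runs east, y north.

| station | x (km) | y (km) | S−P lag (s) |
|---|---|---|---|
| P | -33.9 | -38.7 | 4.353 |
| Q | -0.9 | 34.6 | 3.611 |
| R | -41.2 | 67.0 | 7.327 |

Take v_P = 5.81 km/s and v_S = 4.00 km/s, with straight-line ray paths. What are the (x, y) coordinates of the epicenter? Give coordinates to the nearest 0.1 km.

Distance from S−P lag: d = Δt · v_P v_S / (v_P − v_S) = Δt · (5.81·4.00)/(5.81−4.00) ≈ 12.8398·Δt.
So d_P = 55.89, d_Q = 46.36, d_R = 94.08 km.
Circle about each station: (x + 33.9)² + (y + 38.7)² = 55.89²; (x + 0.9)² + (y − 34.6)² = 46.36²; (x + 41.2)² + (y − 67.0)² = 94.08².
Subtracting the P equation from the Q and R equations removes the quadratic terms:
66.0 x + 146.6 y = -474.49
-14.6 x + 211.4 y = -2187.81
Solving the 2×2 system: x ≈ 13.7, y ≈ -9.4 km.

x ≈ 13.7 km, y ≈ -9.4 km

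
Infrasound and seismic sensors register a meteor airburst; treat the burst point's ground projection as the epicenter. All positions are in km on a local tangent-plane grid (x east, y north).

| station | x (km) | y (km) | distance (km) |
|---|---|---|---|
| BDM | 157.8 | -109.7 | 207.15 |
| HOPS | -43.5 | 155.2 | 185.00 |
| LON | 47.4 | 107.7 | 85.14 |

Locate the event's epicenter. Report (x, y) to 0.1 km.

x ≈ 131.7 km, y ≈ 95.8 km

Circle about each station: (x − 157.8)² + (y + 109.7)² = 207.15²; (x + 43.5)² + (y − 155.2)² = 185.00²; (x − 47.4)² + (y − 107.7)² = 85.14².
Subtracting pairs of circle equations eliminates x²+y² and gives linear equations (the radical axes):
-402.6 x + 529.8 y = -2269.52
-220.8 x + 434.8 y = 12573.42
Solving the 2×2 system: x ≈ 131.7, y ≈ 95.8 km.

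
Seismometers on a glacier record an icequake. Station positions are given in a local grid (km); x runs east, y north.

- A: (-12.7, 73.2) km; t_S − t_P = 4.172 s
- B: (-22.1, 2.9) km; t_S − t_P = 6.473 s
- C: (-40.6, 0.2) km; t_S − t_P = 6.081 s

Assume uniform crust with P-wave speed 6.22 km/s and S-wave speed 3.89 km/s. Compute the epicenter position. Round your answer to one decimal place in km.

Distance from S−P lag: d = Δt · v_P v_S / (v_P − v_S) = Δt · (6.22·3.89)/(6.22−3.89) ≈ 10.3845·Δt.
So d_A = 43.32, d_B = 67.22, d_C = 63.15 km.
Circle about each station: (x + 12.7)² + (y − 73.2)² = 43.32²; (x + 22.1)² + (y − 2.9)² = 67.22²; (x + 40.6)² + (y − 0.2)² = 63.15².
Subtracting the A equation from the B and C equations removes the quadratic terms:
-18.8 x − 140.6 y = -7664.62
-55.8 x − 146.0 y = -5982.43
Solving the 2×2 system: x ≈ -54.5, y ≈ 61.8 km.
Check against A (with the unrounded x, y): √((x + 12.7)²+(y − 73.2)²) = 43.31 ≈ 43.32 km. ✓

x ≈ -54.5 km, y ≈ 61.8 km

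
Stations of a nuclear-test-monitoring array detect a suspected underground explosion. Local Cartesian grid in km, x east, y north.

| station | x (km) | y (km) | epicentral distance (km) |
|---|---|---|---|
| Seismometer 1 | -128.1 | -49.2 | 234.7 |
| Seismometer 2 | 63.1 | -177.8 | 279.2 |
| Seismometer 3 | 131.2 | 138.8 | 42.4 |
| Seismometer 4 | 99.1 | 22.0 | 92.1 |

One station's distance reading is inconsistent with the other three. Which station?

Solve using three stations at a time. Using Seismometer 1, Seismometer 2, Seismometer 4 (subtract circle equations pairwise → linear system) gives (x, y) ≈ (52.1, 101.2).
Distances from that point to each station vs reported:
  Seismometer 1: calculated 234.7 vs reported 234.7 → residual 0.0 km
  Seismometer 2: calculated 279.2 vs reported 279.2 → residual 0.0 km
  Seismometer 3: calculated 87.6 vs reported 42.4 → residual 45.2 km
  Seismometer 4: calculated 92.1 vs reported 92.1 → residual 0.0 km
Seismometer 1, Seismometer 2, Seismometer 4 are mutually consistent (residuals ≈ 0); Seismometer 3 is off by 45.2 km.

Seismometer 3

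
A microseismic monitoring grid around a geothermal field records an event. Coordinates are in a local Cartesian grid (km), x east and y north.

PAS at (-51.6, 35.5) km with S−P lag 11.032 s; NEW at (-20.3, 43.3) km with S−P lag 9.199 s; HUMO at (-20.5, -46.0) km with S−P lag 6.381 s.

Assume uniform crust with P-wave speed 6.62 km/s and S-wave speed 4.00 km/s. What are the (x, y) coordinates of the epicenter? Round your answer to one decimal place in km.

Distance from S−P lag: d = Δt · v_P v_S / (v_P − v_S) = Δt · (6.62·4.00)/(6.62−4.00) ≈ 10.1069·Δt.
So d_PAS = 111.50, d_NEW = 92.97, d_HUMO = 64.49 km.
Circle about each station: (x + 51.6)² + (y − 35.5)² = 111.50²; (x + 20.3)² + (y − 43.3)² = 92.97²; (x + 20.5)² + (y + 46.0)² = 64.49².
Subtracting pairs of circle equations eliminates x²+y² and gives linear equations (the radical axes):
62.6 x + 15.6 y = 2153.00
62.2 x − 163.0 y = 6886.73
Solving the 2×2 system: x ≈ 41.0, y ≈ -26.6 km.
Check against PAS (with the unrounded x, y): √((x + 51.6)²+(y − 35.5)²) = 111.51 ≈ 111.50 km. ✓

41.0 km east, -26.6 km north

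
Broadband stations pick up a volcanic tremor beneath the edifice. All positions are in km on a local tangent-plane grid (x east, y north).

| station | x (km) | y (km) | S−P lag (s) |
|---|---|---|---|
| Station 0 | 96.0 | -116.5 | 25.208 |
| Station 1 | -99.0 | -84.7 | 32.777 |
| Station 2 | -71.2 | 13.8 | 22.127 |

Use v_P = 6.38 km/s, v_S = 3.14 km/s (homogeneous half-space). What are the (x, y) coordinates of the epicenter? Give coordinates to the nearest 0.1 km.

Distance from S−P lag: d = Δt · v_P v_S / (v_P − v_S) = Δt · (6.38·3.14)/(6.38−3.14) ≈ 6.1831·Δt.
So d_Station 0 = 155.86, d_Station 1 = 202.66, d_Station 2 = 136.81 km.
Circle about each station: (x − 96.0)² + (y + 116.5)² = 155.86²; (x + 99.0)² + (y + 84.7)² = 202.66²; (x + 71.2)² + (y − 13.8)² = 136.81².
Subtracting pairs of circle equations eliminates x²+y² and gives linear equations (the radical axes):
-390.0 x + 63.6 y = -22591.90
-334.4 x + 260.6 y = -11953.01
Solving the 2×2 system: x ≈ 63.8, y ≈ 36.0 km.

63.8 km east, 36.0 km north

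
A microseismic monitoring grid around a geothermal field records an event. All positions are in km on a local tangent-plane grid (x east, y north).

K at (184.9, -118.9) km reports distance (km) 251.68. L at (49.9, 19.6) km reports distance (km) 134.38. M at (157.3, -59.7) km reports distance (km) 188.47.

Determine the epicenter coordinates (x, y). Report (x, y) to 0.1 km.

Circle about each station: (x − 184.9)² + (y + 118.9)² = 251.68²; (x − 49.9)² + (y − 19.6)² = 134.38²; (x − 157.3)² + (y + 59.7)² = 188.47².
Subtracting the K equation from the L and M equations removes the quadratic terms:
-270.0 x + 277.0 y = -166.21
-55.2 x + 118.4 y = 7804.04
Solving the 2×2 system: x ≈ 130.8, y ≈ 126.9 km.
Check against K (with the unrounded x, y): √((x − 184.9)²+(y + 118.9)²) = 251.68 ≈ 251.68 km. ✓

x ≈ 130.8 km, y ≈ 126.9 km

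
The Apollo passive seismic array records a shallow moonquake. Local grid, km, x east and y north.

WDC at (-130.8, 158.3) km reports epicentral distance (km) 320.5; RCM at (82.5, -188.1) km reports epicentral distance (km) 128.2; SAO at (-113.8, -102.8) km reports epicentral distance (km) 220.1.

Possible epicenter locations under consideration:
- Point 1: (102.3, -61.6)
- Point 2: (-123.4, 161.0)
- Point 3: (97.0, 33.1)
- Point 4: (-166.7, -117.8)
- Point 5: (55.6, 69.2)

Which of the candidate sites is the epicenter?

For each candidate, compare |candidate − station| to the reported distance:
Point 1: residuals WDC 0.0, RCM 0.2, SAO 0.1 → max 0.2 km
Point 2: residuals WDC 312.6, RCM 277.1, SAO 43.9 → max 312.6 km
Point 3: residuals WDC 60.6, RCM 93.5, SAO 30.7 → max 93.5 km
Point 4: residuals WDC 42.1, RCM 130.7, SAO 165.1 → max 165.1 km
Point 5: residuals WDC 113.9, RCM 130.5, SAO 21.3 → max 130.5 km
Only Point 1 has all residuals ≈ 0.

Point 1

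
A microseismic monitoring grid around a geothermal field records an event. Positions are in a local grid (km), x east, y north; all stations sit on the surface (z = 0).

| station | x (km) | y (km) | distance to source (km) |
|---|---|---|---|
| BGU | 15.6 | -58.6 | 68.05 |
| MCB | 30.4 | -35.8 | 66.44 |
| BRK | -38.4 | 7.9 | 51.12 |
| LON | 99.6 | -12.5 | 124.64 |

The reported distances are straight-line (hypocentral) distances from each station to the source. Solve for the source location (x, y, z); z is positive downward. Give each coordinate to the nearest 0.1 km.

(-18.2, -15.7, 40.6)

Each station gives a sphere (x−x_i)² + (y−y_i)² + z² = d_i² (stations at z=0).
Subtracting the BGU sphere from MCB and BRK: z² cancels, leaving linear equations in x and y:
29.6 x + 45.6 y = -1254.99
-108.0 x + 133.0 y = -122.80
Solving: x ≈ -18.204, y ≈ -15.705 km (keep extra digits for the depth step; rounded: -18.2, -15.7).
Then from the BGU sphere: z² = 68.05² − (x − 15.6)² − (y + 58.6)² with x = -18.204, y = -15.705, so z ≈ 40.597 ≈ 40.6 km.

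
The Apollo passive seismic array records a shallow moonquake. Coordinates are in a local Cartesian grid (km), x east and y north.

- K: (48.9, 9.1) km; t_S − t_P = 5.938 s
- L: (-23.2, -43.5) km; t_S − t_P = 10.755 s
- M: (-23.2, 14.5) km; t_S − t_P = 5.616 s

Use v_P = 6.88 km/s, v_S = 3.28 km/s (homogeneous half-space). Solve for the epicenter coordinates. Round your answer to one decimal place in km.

x ≈ 12.0 km, y ≈ 14.0 km

Distance from S−P lag: d = Δt · v_P v_S / (v_P − v_S) = Δt · (6.88·3.28)/(6.88−3.28) ≈ 6.2684·Δt.
So d_K = 37.22, d_L = 67.42, d_M = 35.20 km.
Circle about each station: (x − 48.9)² + (y − 9.1)² = 37.22²; (x + 23.2)² + (y + 43.5)² = 67.42²; (x + 23.2)² + (y − 14.5)² = 35.20².
Subtracting pairs of circle equations eliminates x²+y² and gives linear equations (the radical axes):
-144.2 x − 105.2 y = -3203.66
-144.2 x + 10.8 y = -1579.24
Solving the 2×2 system: x ≈ 12.0, y ≈ 14.0 km.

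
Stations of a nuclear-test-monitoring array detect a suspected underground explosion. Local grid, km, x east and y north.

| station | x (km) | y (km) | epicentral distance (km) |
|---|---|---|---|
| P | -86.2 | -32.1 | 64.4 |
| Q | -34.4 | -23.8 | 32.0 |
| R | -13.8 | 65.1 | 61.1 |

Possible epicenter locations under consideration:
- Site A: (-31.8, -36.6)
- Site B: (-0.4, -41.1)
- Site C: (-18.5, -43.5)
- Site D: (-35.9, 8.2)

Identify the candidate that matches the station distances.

Site D

For each candidate, compare |candidate − station| to the reported distance:
Site A: residuals P 9.8, Q 18.9, R 42.2 → max 42.2 km
Site B: residuals P 21.9, Q 6.1, R 45.9 → max 45.9 km
Site C: residuals P 4.3, Q 6.7, R 47.6 → max 47.6 km
Site D: residuals P 0.1, Q 0.0, R 0.1 → max 0.1 km
Only Site D has all residuals ≈ 0.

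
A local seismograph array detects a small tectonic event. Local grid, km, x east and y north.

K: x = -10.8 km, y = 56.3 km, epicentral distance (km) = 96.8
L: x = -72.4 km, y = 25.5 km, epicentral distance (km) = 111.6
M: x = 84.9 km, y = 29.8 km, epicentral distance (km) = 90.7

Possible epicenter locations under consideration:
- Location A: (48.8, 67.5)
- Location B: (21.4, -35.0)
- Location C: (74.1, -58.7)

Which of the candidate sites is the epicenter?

For each candidate, compare |candidate − station| to the reported distance:
Location A: residuals K 36.2, L 16.7, M 38.5 → max 38.5 km
Location B: residuals K 0.0, L 0.0, M 0.0 → max 0.0 km
Location C: residuals K 46.1, L 57.4, M 1.5 → max 57.4 km
Only Location B has all residuals ≈ 0.

Location B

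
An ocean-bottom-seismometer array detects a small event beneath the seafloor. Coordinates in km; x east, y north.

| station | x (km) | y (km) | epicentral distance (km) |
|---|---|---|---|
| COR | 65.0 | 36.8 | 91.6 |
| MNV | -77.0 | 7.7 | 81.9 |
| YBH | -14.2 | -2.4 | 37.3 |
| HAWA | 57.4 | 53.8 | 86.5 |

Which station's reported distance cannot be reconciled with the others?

Solve using three stations at a time. Using COR, YBH, HAWA (subtract circle equations pairwise → linear system) gives (x, y) ≈ (-26.5, 32.8).
Distances from that point to each station vs reported:
  COR: calculated 91.6 vs reported 91.6 → residual 0.0 km
  MNV: calculated 56.4 vs reported 81.9 → residual 25.5 km
  YBH: calculated 37.3 vs reported 37.3 → residual 0.0 km
  HAWA: calculated 86.5 vs reported 86.5 → residual 0.0 km
COR, YBH, HAWA are mutually consistent (residuals ≈ 0); MNV is off by 25.5 km.

MNV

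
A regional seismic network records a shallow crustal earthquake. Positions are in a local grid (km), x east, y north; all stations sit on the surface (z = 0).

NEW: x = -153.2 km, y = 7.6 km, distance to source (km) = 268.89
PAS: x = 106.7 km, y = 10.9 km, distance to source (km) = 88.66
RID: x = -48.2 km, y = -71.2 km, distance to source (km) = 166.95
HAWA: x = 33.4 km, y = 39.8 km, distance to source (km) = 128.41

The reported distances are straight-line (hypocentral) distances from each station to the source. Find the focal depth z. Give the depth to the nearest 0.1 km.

Each station gives a sphere (x−x_i)² + (y−y_i)² + z² = d_i² (stations at z=0).
Subtracting the NEW sphere from PAS and RID: z² cancels, leaving linear equations in x and y:
519.8 x + 6.6 y = 52416.94
210.0 x − 157.6 y = 28294.21
Solving: x ≈ 101.404, y ≈ -44.412 km (keep extra digits for the depth step; rounded: 101.4, -44.4).
Then from the NEW sphere: z² = 268.89² − (x + 153.2)² − (y − 7.6)² with x = 101.404, y = -44.412, so z ≈ 69.090 ≈ 69.1 km.

depth ≈ 69.1 km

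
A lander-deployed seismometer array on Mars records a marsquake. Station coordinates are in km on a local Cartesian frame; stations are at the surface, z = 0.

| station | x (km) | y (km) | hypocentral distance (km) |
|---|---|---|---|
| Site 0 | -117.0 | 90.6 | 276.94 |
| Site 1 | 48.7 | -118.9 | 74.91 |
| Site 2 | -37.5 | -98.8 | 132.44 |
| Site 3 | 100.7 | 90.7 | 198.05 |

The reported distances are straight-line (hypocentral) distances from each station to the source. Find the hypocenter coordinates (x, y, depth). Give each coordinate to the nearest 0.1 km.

Each station gives a sphere (x−x_i)² + (y−y_i)² + z² = d_i² (stations at z=0).
Subtracting the Site 0 sphere from Site 1 and Site 2: z² cancels, leaving linear equations in x and y:
331.4 x − 419.0 y = 65695.80
159.0 x − 378.8 y = 48425.74
Solving: x ≈ 77.999, y ≈ -95.100 km (keep extra digits for the depth step; rounded: 78.0, -95.1).
Then from the Site 0 sphere: z² = 276.94² − (x + 117.0)² − (y − 90.6)² with x = 77.999, y = -95.100, so z ≈ 64.704 ≈ 64.7 km.
Check against Site 3 (with the unrounded solution): distance 198.05 ≈ 198.05 km. ✓

x ≈ 78.0 km, y ≈ -95.1 km, depth ≈ 64.7 km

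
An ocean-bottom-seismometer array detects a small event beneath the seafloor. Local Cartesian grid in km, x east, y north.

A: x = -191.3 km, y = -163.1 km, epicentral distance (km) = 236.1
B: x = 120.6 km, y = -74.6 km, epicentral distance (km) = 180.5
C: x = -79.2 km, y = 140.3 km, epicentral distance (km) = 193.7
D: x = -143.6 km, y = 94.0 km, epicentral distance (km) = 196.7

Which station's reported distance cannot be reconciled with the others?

B

Solve using three stations at a time. Using A, C, D (subtract circle equations pairwise → linear system) gives (x, y) ≈ (6.1, -33.6).
Distances from that point to each station vs reported:
  A: calculated 236.1 vs reported 236.1 → residual 0.0 km
  B: calculated 121.7 vs reported 180.5 → residual 58.8 km
  C: calculated 193.7 vs reported 193.7 → residual 0.0 km
  D: calculated 196.7 vs reported 196.7 → residual 0.0 km
A, C, D are mutually consistent (residuals ≈ 0); B is off by 58.8 km.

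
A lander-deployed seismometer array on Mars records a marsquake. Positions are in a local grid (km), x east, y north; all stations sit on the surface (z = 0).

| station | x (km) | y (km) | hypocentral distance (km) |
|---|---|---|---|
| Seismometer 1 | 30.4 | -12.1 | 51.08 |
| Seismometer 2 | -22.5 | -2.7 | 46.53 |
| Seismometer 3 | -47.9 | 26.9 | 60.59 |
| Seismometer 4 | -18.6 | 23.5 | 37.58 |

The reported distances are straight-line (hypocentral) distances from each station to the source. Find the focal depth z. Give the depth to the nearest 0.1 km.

z ≈ 29.3 km

Each station gives a sphere (x−x_i)² + (y−y_i)² + z² = d_i² (stations at z=0).
Subtracting the Seismometer 1 sphere from Seismometer 2 and Seismometer 3: z² cancels, leaving linear equations in x and y:
-105.8 x + 18.8 y = -112.90
-156.6 x + 78.0 y = 885.47
Solving: x ≈ 4.795, y ≈ 20.979 km (keep extra digits for the depth step; rounded: 4.8, 21.0).
Then from the Seismometer 1 sphere: z² = 51.08² − (x − 30.4)² − (y + 12.1)² with x = 4.795, y = 20.979, so z ≈ 29.314 ≈ 29.3 km.
Check against Seismometer 4 (with the unrounded solution): distance 37.59 ≈ 37.58 km. ✓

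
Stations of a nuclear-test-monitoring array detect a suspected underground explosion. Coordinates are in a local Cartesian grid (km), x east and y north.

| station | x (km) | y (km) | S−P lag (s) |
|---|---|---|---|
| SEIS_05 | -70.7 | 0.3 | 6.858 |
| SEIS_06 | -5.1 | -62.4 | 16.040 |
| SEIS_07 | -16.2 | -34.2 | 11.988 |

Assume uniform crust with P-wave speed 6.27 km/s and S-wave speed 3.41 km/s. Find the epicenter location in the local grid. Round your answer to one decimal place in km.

(-51.9, 48.0)

Distance from S−P lag: d = Δt · v_P v_S / (v_P − v_S) = Δt · (6.27·3.41)/(6.27−3.41) ≈ 7.4758·Δt.
So d_SEIS_05 = 51.27, d_SEIS_06 = 119.91, d_SEIS_07 = 89.62 km.
Circle about each station: (x + 70.7)² + (y − 0.3)² = 51.27²; (x + 5.1)² + (y + 62.4)² = 119.91²; (x + 16.2)² + (y + 34.2)² = 89.62².
Subtracting pairs of circle equations eliminates x²+y² and gives linear equations (the radical axes):
131.2 x − 125.4 y = -12828.61
109.0 x − 69.0 y = -8969.63
Solving the 2×2 system: x ≈ -51.9, y ≈ 48.0 km.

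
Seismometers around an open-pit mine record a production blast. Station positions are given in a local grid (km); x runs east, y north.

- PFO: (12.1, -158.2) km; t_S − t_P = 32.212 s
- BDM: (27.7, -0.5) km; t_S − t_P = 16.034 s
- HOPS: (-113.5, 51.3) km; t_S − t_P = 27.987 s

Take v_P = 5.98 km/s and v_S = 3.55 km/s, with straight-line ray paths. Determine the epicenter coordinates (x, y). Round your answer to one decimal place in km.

Distance from S−P lag: d = Δt · v_P v_S / (v_P − v_S) = Δt · (5.98·3.55)/(5.98−3.55) ≈ 8.7362·Δt.
So d_PFO = 281.41, d_BDM = 140.08, d_HOPS = 244.50 km.
Circle about each station: (x − 12.1)² + (y + 158.2)² = 281.41²; (x − 27.7)² + (y + 0.5)² = 140.08²; (x + 113.5)² + (y − 51.3)² = 244.50².
Subtracting the PFO equation from the BDM and HOPS equations removes the quadratic terms:
31.2 x + 315.4 y = 35163.07
-251.2 x + 419.0 y = 9751.63
Solving the 2×2 system: x ≈ 126.3, y ≈ 99.0 km.
Check against PFO (with the unrounded x, y): √((x − 12.1)²+(y + 158.2)²) = 281.41 ≈ 281.41 km. ✓

(126.3, 99.0)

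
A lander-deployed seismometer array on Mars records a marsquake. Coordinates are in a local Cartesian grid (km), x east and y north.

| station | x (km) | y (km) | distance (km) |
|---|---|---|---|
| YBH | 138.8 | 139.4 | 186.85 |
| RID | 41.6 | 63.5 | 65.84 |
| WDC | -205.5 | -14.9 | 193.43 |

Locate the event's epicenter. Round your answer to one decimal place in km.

(-20.6, 41.9)

Circle about each station: (x − 138.8)² + (y − 139.4)² = 186.85²; (x − 41.6)² + (y − 63.5)² = 65.84²; (x + 205.5)² + (y + 14.9)² = 193.43².
Subtracting pairs of circle equations eliminates x²+y² and gives linear equations (the radical axes):
-194.4 x − 151.8 y = -2356.97
-688.6 x − 308.6 y = 1252.22
Solving the 2×2 system: x ≈ -20.6, y ≈ 41.9 km.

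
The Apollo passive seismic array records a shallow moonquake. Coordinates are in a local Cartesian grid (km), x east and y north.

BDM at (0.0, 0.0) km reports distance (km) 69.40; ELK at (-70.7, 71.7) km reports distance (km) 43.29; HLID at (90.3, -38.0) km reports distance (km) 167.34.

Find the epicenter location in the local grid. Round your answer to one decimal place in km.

(-63.0, 29.1)

Circle about each station: x² + y² = 69.40²; (x + 70.7)² + (y − 71.7)² = 43.29²; (x − 90.3)² + (y + 38.0)² = 167.34².
Subtracting the BDM equation from the ELK and HLID equations removes the quadratic terms:
-141.4 x + 143.4 y = 13081.72
180.6 x − 76.0 y = -13588.23
Solving the 2×2 system: x ≈ -63.0, y ≈ 29.1 km.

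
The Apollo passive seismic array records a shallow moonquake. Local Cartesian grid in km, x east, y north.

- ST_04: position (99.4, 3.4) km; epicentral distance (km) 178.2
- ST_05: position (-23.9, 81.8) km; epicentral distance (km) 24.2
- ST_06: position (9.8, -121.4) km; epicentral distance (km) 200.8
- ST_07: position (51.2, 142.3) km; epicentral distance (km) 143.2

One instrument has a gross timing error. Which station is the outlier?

ST_05

Solve using three stations at a time. Using ST_04, ST_06, ST_07 (subtract circle equations pairwise → linear system) gives (x, y) ≈ (-68.3, 63.5).
Distances from that point to each station vs reported:
  ST_04: calculated 178.1 vs reported 178.2 → residual 0.1 km
  ST_05: calculated 48.0 vs reported 24.2 → residual 23.8 km
  ST_06: calculated 200.7 vs reported 200.8 → residual 0.1 km
  ST_07: calculated 143.1 vs reported 143.2 → residual 0.1 km
ST_04, ST_06, ST_07 are mutually consistent (residuals ≈ 0); ST_05 is off by 23.8 km.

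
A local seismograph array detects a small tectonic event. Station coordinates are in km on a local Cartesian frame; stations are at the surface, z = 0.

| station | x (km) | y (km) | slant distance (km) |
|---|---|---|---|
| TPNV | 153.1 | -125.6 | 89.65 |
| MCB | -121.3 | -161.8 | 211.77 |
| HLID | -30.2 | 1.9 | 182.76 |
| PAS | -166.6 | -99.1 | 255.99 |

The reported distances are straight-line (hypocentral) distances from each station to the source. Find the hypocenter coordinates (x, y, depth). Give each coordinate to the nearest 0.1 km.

(81.5, -132.5, 53.5)

Each station gives a sphere (x−x_i)² + (y−y_i)² + z² = d_i² (stations at z=0).
Subtracting the TPNV sphere from MCB and HLID: z² cancels, leaving linear equations in x and y:
-548.8 x − 72.4 y = -35131.45
-366.6 x + 255.0 y = -63663.42
Solving: x ≈ 81.495, y ≈ -132.500 km (keep extra digits for the depth step; rounded: 81.5, -132.5).
Then from the TPNV sphere: z² = 89.65² − (x − 153.1)² − (y + 125.6)² with x = 81.495, y = -132.500, so z ≈ 53.500 ≈ 53.5 km.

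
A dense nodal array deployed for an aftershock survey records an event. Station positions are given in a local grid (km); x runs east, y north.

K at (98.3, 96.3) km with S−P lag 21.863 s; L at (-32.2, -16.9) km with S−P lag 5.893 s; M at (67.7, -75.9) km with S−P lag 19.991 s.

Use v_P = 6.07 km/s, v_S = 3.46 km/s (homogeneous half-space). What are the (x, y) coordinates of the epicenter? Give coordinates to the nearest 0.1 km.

Distance from S−P lag: d = Δt · v_P v_S / (v_P − v_S) = Δt · (6.07·3.46)/(6.07−3.46) ≈ 8.0468·Δt.
So d_K = 175.93, d_L = 47.42, d_M = 160.86 km.
Circle about each station: (x − 98.3)² + (y − 96.3)² = 175.93²; (x + 32.2)² + (y + 16.9)² = 47.42²; (x − 67.7)² + (y + 75.9)² = 160.86².
Subtracting the K equation from the L and M equations removes the quadratic terms:
-261.0 x − 226.4 y = 11088.58
-61.2 x − 344.4 y = -3517.05
Solving the 2×2 system: x ≈ -60.7, y ≈ 21.0 km.

(-60.7, 21.0)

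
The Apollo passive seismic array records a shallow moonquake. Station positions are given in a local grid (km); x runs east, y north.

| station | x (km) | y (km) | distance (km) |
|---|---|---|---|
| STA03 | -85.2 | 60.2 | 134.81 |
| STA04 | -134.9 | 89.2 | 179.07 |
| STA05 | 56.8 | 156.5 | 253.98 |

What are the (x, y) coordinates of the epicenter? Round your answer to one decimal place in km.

x ≈ -55.5 km, y ≈ -71.3 km

Circle about each station: (x + 85.2)² + (y − 60.2)² = 134.81²; (x + 134.9)² + (y − 89.2)² = 179.07²; (x − 56.8)² + (y − 156.5)² = 253.98².
Subtracting the STA03 equation from the STA04 and STA05 equations removes the quadratic terms:
-99.4 x + 58.0 y = 1379.24
284.0 x + 192.6 y = -29496.69
Solving the 2×2 system: x ≈ -55.5, y ≈ -71.3 km.
Check against STA03 (with the unrounded x, y): √((x + 85.2)²+(y − 60.2)²) = 134.84 ≈ 134.81 km. ✓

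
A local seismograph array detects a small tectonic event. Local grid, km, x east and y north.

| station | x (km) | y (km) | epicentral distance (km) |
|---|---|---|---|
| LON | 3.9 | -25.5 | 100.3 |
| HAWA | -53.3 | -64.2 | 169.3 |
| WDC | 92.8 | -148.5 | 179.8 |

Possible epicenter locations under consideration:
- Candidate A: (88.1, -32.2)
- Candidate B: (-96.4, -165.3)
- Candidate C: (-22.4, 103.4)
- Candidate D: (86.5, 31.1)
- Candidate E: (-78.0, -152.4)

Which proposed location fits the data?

Candidate D

For each candidate, compare |candidate − station| to the reported distance:
Candidate A: residuals LON 15.8, HAWA 24.3, WDC 63.4 → max 63.4 km
Candidate B: residuals LON 71.8, HAWA 59.4, WDC 10.1 → max 71.8 km
Candidate C: residuals LON 31.3, HAWA 1.1, WDC 97.2 → max 97.2 km
Candidate D: residuals LON 0.2, HAWA 0.1, WDC 0.1 → max 0.2 km
Candidate E: residuals LON 50.7, HAWA 77.7, WDC 9.0 → max 77.7 km
Only Candidate D has all residuals ≈ 0.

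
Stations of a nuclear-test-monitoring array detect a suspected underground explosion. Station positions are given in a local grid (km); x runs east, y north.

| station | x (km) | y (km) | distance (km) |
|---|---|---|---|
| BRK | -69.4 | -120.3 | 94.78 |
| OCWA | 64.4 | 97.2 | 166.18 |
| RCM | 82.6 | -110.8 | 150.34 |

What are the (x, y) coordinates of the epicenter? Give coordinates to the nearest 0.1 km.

Circle about each station: (x + 69.4)² + (y + 120.3)² = 94.78²; (x − 64.4)² + (y − 97.2)² = 166.18²; (x − 82.6)² + (y + 110.8)² = 150.34².
Subtracting the BRK equation from the OCWA and RCM equations removes the quadratic terms:
267.6 x + 435.0 y = -24325.79
304.0 x + 19.0 y = -13807.92
Solving the 2×2 system: x ≈ -43.6, y ≈ -29.1 km.

-43.6 km east, -29.1 km north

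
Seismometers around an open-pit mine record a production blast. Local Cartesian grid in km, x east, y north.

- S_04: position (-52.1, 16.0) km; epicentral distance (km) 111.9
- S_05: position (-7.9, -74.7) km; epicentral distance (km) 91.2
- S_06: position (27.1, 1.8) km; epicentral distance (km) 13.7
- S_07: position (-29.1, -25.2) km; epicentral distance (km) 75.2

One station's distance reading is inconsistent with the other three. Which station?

Solve using three stations at a time. Using S_05, S_06, S_07 (subtract circle equations pairwise → linear system) gives (x, y) ≈ (40.9, 2.4).
Distances from that point to each station vs reported:
  S_04: calculated 94.0 vs reported 111.9 → residual 17.9 km
  S_05: calculated 91.2 vs reported 91.2 → residual 0.0 km
  S_06: calculated 13.8 vs reported 13.7 → residual 0.1 km
  S_07: calculated 75.2 vs reported 75.2 → residual 0.0 km
S_05, S_06, S_07 are mutually consistent (residuals ≈ 0); S_04 is off by 17.9 km.

S_04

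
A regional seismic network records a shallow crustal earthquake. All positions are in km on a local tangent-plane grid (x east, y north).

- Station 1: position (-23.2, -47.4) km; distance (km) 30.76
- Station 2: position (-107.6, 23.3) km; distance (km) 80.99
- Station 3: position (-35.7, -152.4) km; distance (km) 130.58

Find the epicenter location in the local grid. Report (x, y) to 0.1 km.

Circle about each station: (x + 23.2)² + (y + 47.4)² = 30.76²; (x + 107.6)² + (y − 23.3)² = 80.99²; (x + 35.7)² + (y + 152.4)² = 130.58².
Subtracting the Station 1 equation from the Station 2 and Station 3 equations removes the quadratic terms:
-168.8 x + 141.4 y = 3722.45
-25.0 x − 210.0 y = 5610.29
Solving the 2×2 system: x ≈ -40.4, y ≈ -21.9 km.

-40.4 km east, -21.9 km north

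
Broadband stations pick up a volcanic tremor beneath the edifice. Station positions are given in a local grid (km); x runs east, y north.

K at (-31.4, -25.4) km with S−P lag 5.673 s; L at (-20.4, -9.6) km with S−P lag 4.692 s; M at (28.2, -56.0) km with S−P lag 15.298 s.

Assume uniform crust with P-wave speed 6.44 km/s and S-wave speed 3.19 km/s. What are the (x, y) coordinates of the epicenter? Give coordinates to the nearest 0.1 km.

-44.2 km east, 8.1 km north

Distance from S−P lag: d = Δt · v_P v_S / (v_P − v_S) = Δt · (6.44·3.19)/(6.44−3.19) ≈ 6.3211·Δt.
So d_K = 35.86, d_L = 29.66, d_M = 96.70 km.
Circle about each station: (x + 31.4)² + (y + 25.4)² = 35.86²; (x + 20.4)² + (y + 9.6)² = 29.66²; (x − 28.2)² + (y + 56.0)² = 96.70².
Subtracting the K equation from the L and M equations removes the quadratic terms:
22.0 x + 31.6 y = -716.58
119.2 x − 61.2 y = -5764.83
Solving the 2×2 system: x ≈ -44.2, y ≈ 8.1 km.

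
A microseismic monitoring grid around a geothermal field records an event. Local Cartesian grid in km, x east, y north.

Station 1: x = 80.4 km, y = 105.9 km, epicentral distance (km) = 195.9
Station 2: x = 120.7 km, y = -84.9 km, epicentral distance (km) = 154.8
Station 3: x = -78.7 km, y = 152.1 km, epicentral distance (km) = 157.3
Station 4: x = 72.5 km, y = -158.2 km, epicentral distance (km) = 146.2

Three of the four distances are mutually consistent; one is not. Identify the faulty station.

Solve using three stations at a time. Using Station 1, Station 2, Station 4 (subtract circle equations pairwise → linear system) gives (x, y) ≈ (-31.3, -55.1).
Distances from that point to each station vs reported:
  Station 1: calculated 196.0 vs reported 195.9 → residual 0.1 km
  Station 2: calculated 154.9 vs reported 154.8 → residual 0.1 km
  Station 3: calculated 212.6 vs reported 157.3 → residual 55.3 km
  Station 4: calculated 146.3 vs reported 146.2 → residual 0.1 km
Station 1, Station 2, Station 4 are mutually consistent (residuals ≈ 0); Station 3 is off by 55.3 km.

Station 3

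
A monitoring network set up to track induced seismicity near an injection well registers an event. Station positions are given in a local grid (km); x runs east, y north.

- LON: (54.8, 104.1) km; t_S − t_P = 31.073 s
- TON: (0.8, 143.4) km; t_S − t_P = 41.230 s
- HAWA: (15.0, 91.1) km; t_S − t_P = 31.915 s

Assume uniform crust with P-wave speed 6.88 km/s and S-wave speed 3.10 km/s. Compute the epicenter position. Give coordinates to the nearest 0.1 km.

108.5 km east, -62.8 km north

Distance from S−P lag: d = Δt · v_P v_S / (v_P − v_S) = Δt · (6.88·3.10)/(6.88−3.10) ≈ 5.6423·Δt.
So d_LON = 175.32, d_TON = 232.63, d_HAWA = 180.07 km.
Circle about each station: (x − 54.8)² + (y − 104.1)² = 175.32²; (x − 0.8)² + (y − 143.4)² = 232.63²; (x − 15.0)² + (y − 91.1)² = 180.07².
Subtracting the LON equation from the TON and HAWA equations removes the quadratic terms:
-108.0 x + 78.6 y = -16655.26
-79.6 x − 26.0 y = -7003.74
Solving the 2×2 system: x ≈ 108.5, y ≈ -62.8 km.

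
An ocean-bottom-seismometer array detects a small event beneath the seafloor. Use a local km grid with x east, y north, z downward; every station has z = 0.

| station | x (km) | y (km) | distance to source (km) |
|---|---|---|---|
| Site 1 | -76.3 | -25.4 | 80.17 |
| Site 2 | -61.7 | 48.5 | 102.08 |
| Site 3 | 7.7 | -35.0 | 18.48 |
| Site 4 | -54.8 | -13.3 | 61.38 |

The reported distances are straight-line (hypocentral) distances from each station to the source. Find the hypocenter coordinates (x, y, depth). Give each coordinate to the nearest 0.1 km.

x ≈ 2.0 km, y ≈ -29.5 km, depth ≈ 16.7 km

Each station gives a sphere (x−x_i)² + (y−y_i)² + z² = d_i² (stations at z=0).
Subtracting the Site 1 sphere from Site 2 and Site 3: z² cancels, leaving linear equations in x and y:
29.2 x + 147.8 y = -4300.81
168.0 x − 19.2 y = 903.16
Solving: x ≈ 2.005, y ≈ -29.495 km (keep extra digits for the depth step; rounded: 2.0, -29.5).
Then from the Site 1 sphere: z² = 80.17² − (x + 76.3)² − (y + 25.4)² with x = 2.005, y = -29.495, so z ≈ 16.697 ≈ 16.7 km.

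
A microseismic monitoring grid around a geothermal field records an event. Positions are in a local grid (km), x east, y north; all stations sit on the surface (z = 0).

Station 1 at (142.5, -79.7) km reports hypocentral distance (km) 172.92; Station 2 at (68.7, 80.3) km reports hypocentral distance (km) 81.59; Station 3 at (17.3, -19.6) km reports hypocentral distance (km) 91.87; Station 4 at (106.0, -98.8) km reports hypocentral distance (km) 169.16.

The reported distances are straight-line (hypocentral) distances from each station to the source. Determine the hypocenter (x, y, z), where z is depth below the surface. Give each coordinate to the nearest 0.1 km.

Each station gives a sphere (x−x_i)² + (y−y_i)² + z² = d_i² (stations at z=0).
Subtracting the Station 1 sphere from Station 2 and Station 3: z² cancels, leaving linear equations in x and y:
-147.6 x + 320.0 y = 7753.84
-250.4 x + 120.2 y = -4513.66
Solving: x ≈ 38.091, y ≈ 41.800 km (keep extra digits for the depth step; rounded: 38.1, 41.8).
Then from the Station 1 sphere: z² = 172.92² − (x − 142.5)² − (y + 79.7)² with x = 38.091, y = 41.800, so z ≈ 65.099 ≈ 65.1 km.

(38.1, 41.8, 65.1)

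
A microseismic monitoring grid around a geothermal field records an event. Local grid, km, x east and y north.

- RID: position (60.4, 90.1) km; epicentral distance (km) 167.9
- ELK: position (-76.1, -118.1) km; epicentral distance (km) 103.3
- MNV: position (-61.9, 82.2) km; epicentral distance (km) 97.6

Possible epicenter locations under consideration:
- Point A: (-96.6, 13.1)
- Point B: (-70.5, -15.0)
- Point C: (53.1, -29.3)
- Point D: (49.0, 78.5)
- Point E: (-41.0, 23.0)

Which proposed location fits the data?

Point B

For each candidate, compare |candidate − station| to the reported distance:
Point A: residuals RID 7.0, ELK 29.5, MNV 20.3 → max 29.5 km
Point B: residuals RID 0.0, ELK 0.0, MNV 0.0 → max 0.0 km
Point C: residuals RID 48.3, ELK 53.5, MNV 62.6 → max 62.6 km
Point D: residuals RID 151.6, ELK 129.7, MNV 13.4 → max 151.6 km
Point E: residuals RID 46.3, ELK 42.1, MNV 34.8 → max 46.3 km
Only Point B has all residuals ≈ 0.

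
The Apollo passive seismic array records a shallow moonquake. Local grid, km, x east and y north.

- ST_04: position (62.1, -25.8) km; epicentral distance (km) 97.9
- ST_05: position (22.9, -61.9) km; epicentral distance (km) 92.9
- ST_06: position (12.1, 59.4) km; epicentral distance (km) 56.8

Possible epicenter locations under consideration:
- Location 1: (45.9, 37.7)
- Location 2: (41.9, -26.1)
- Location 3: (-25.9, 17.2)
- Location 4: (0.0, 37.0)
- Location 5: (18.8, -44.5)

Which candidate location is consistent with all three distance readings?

Location 3

For each candidate, compare |candidate − station| to the reported distance:
Location 1: residuals ST_04 32.4, ST_05 9.3, ST_06 16.6 → max 32.4 km
Location 2: residuals ST_04 77.7, ST_05 52.4, ST_06 33.7 → max 77.7 km
Location 3: residuals ST_04 0.0, ST_05 0.0, ST_06 0.0 → max 0.0 km
Location 4: residuals ST_04 9.6, ST_05 8.6, ST_06 31.3 → max 31.3 km
Location 5: residuals ST_04 50.7, ST_05 75.0, ST_06 47.3 → max 75.0 km
Only Location 3 has all residuals ≈ 0.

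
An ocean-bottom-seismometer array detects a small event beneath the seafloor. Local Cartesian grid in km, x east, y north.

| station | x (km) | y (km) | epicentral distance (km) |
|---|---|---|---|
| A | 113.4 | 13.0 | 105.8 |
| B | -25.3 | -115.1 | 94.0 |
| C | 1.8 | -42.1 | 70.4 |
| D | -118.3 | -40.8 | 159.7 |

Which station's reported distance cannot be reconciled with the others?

Solve using three stations at a time. Using A, B, C (subtract circle equations pairwise → linear system) gives (x, y) ≈ (61.6, -79.3).
Distances from that point to each station vs reported:
  A: calculated 105.8 vs reported 105.8 → residual 0.0 km
  B: calculated 94.0 vs reported 94.0 → residual 0.0 km
  C: calculated 70.4 vs reported 70.4 → residual 0.0 km
  D: calculated 184.0 vs reported 159.7 → residual 24.3 km
A, B, C are mutually consistent (residuals ≈ 0); D is off by 24.3 km.

D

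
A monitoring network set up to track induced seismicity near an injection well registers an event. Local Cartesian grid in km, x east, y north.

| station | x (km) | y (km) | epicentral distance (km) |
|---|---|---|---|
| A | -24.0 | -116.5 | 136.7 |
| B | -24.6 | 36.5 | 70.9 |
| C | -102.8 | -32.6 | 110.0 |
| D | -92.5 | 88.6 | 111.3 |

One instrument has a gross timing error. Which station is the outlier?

Solve using three stations at a time. Using A, C, D (subtract circle equations pairwise → linear system) gives (x, y) ≈ (-5.6, 19.0).
Distances from that point to each station vs reported:
  A: calculated 136.7 vs reported 136.7 → residual 0.0 km
  B: calculated 25.8 vs reported 70.9 → residual 45.1 km
  C: calculated 110.0 vs reported 110.0 → residual 0.0 km
  D: calculated 111.3 vs reported 111.3 → residual 0.0 km
A, C, D are mutually consistent (residuals ≈ 0); B is off by 45.1 km.

B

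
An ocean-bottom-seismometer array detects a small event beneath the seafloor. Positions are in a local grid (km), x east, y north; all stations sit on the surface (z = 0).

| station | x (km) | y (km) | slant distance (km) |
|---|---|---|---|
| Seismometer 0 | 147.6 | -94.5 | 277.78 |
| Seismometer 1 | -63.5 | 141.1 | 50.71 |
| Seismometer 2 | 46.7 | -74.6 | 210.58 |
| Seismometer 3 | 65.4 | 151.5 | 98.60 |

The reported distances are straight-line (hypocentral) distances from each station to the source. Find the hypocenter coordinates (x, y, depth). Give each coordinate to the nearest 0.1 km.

x ≈ -24.8 km, y ≈ 121.7 km, depth ≈ 26.4 km

Each station gives a sphere (x−x_i)² + (y−y_i)² + z² = d_i² (stations at z=0).
Subtracting the Seismometer 0 sphere from Seismometer 1 and Seismometer 2: z² cancels, leaving linear equations in x and y:
-422.2 x + 471.2 y = 67815.67
-201.8 x + 39.8 y = 9847.83
Solving: x ≈ -24.797, y ≈ 121.703 km (keep extra digits for the depth step; rounded: -24.8, 121.7).
Then from the Seismometer 0 sphere: z² = 277.78² − (x − 147.6)² − (y + 94.5)² with x = -24.797, y = 121.703, so z ≈ 26.406 ≈ 26.4 km.
Check against Seismometer 3 (with the unrounded solution): distance 98.59 ≈ 98.60 km. ✓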